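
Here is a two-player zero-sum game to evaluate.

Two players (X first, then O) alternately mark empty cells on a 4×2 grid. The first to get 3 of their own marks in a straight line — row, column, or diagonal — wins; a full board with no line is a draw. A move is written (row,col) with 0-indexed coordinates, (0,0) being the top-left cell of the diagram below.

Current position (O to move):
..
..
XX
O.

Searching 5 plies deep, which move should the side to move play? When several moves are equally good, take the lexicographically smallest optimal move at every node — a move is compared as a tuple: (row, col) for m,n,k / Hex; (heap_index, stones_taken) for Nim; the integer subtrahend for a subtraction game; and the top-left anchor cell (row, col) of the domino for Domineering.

[../../XX/O.] O move#1: (0,0):-1/O./../XX/O., (0,1):+0/.O/../XX/O.*, (1,0):-1/../O./XX/O., (1,1):+0/../.O/XX/O., (3,1):+0/../../XX/OO
[.O/../XX/O.] X move#2: (0,0):+0/XO/../XX/O.*, (1,0):+0/.O/X./XX/O., (1,1):+0/.O/.X/XX/O., (3,1):+0/.O/../XX/OX
[XO/../XX/O.] O move#3: (1,0):+0/XO/O./XX/O.*, (1,1):-1/XO/.O/XX/O., (3,1):-1/XO/../XX/OO
[XO/O./XX/O.] X move#4: (1,1):+0/XO/OX/XX/O.*, (3,1):+0/XO/O./XX/OX
[XO/OX/XX/O.] O move#5: (3,1):+0/XO/OX/XX/OO*
[XO/OX/XX/OO] end (terminal +0, X#6); searched ../../XX/O. to 5

O's best at [../../XX/O.]: (0,1)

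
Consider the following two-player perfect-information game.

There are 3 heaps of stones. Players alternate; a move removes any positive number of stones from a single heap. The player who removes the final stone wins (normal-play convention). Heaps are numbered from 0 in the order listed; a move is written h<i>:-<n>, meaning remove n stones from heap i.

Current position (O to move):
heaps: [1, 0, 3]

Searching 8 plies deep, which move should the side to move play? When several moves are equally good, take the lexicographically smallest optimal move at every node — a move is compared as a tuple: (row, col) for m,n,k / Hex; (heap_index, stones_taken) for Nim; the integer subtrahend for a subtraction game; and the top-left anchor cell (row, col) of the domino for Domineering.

O's best at [(1,0,3)]: h2:-2

ply 1, O at (1,0,3) | h0:-1=-1→(0,0,3); h2:-1=-1→(1,0,2); h2:-2=+1→(1,0,1)*; h2:-3=-1→(1,0,0)
ply 2, X at (1,0,1) | h0:-1=-1→(0,0,1)*; h2:-1=-1→(1,0,0)
ply 3, O at (0,0,1) | h2:-1=+1→(0,0,0)*
ply 4: (0,0,0) is terminal -1 (X); from (1,0,3) depth 8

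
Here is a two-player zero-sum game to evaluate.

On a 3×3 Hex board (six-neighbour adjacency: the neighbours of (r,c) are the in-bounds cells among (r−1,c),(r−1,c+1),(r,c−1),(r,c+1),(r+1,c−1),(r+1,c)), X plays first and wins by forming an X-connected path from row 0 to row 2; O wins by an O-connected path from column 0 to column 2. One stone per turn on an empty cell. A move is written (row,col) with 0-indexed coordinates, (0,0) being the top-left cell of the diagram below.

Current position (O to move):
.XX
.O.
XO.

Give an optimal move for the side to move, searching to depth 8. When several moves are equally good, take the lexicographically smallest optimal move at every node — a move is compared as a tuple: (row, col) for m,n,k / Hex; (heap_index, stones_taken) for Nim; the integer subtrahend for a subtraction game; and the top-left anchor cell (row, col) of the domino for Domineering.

ply 1, O at .XX/.O./XO. | (0,0)=-1→OXX/.O./XO.; (1,0)=+1→.XX/OO./XO.*; (1,2)=-1→.XX/.OO/XO.; (2,2)=-1→.XX/.O./XOO
ply 2, X at .XX/OO./XO. | (0,0)=-1→XXX/OO./XO.*; (1,2)=-1→.XX/OOX/XO.; (2,2)=-1→.XX/OO./XOX
ply 3, O at XXX/OO./XO. | (1,2)=+1→XXX/OOO/XO.*; (2,2)=+1→XXX/OO./XOO
ply 4: XXX/OOO/XO. is terminal -1 (X); from .XX/.O./XO. depth 8

O's best at [.XX/.O./XO.]: (1,0)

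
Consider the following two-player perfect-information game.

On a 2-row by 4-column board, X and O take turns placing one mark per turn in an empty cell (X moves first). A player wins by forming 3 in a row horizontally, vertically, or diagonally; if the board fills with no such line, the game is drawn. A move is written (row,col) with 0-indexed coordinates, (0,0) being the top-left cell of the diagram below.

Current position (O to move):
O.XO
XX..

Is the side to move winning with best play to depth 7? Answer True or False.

p1 O@[O.XO/XX..]: (0,1)[OOXO/XX..]-1 (1,2)[O.XO/XXO.]+0* (1,3)[O.XO/XX.O]-1
p2 X@[O.XO/XXO.]: (0,1)[OXXO/XXO.]+0* (1,3)[O.XO/XXOX]+0
p3 O@[OXXO/XXO.]: (1,3)[OXXO/XXOO]+0*
p4 X@[OXXO/XXOO] terminal +0; root [O.XO/XX..] d7

O winning at [O.XO/XX..]: False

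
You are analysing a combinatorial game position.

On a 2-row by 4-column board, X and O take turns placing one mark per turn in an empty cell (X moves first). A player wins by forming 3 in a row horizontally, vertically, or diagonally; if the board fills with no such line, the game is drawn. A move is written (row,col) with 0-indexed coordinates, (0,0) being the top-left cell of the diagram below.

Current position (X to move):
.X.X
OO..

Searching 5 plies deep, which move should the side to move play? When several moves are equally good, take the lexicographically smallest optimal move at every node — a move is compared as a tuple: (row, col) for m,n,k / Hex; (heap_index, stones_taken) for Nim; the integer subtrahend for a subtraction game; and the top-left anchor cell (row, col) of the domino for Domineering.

X's best at [.X.X/OO..]: (0,2)

ply 1, X at .X.X/OO.. | (0,0)=-1→XX.X/OO..; (0,2)=+1→.XXX/OO..*; (1,2)=+0→.X.X/OOX.; (1,3)=-1→.X.X/OO.X
ply 2: .XXX/OO.. is terminal -1 (O); from .X.X/OO.. depth 5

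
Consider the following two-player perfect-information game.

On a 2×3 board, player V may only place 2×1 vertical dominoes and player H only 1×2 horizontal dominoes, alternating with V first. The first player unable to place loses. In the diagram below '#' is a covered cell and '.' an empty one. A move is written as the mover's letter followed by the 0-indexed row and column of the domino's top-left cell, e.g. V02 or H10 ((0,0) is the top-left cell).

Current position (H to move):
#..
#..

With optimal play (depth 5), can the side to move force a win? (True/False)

H winning at [#../#..]: True

[#../#..] H move#1: H01:+1/###/#..*, H11:+1/#../###
[###/#..] end (terminal -1, V#2); searched #../#.. to 5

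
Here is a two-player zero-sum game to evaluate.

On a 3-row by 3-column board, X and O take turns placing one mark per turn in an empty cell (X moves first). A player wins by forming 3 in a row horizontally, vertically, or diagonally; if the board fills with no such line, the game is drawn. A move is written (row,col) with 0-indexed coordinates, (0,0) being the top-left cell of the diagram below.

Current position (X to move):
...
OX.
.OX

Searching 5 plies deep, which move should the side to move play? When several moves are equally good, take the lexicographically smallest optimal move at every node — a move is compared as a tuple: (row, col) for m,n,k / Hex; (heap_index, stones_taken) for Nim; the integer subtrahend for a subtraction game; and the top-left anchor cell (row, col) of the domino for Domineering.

X's best at [.../OX./.OX]: (0,0)

ply 1, X at .../OX./.OX | (0,0)=+1→X../OX./.OX*; (0,1)=+0→.X./OX./.OX; (0,2)=+1→..X/OX./.OX; (1,2)=+1→.../OXX/.OX; (2,0)=+1→.../OX./XOX
ply 2: X../OX./.OX is terminal -1 (O); from .../OX./.OX depth 5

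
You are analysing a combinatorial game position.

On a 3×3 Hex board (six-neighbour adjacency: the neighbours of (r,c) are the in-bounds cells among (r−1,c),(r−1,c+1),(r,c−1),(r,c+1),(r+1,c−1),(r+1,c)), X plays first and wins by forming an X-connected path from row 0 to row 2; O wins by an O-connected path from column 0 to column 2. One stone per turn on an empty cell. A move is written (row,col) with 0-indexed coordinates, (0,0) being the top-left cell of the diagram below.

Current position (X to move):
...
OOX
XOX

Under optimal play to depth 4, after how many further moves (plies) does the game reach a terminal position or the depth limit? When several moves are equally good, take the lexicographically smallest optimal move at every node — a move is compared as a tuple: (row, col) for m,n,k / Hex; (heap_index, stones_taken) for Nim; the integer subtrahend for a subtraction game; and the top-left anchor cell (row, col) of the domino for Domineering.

PV length from [.../OOX/XOX]: 1 ply

p1 X@[.../OOX/XOX]: (0,0)[X../OOX/XOX]-1 (0,1)[.X./OOX/XOX]-1 (0,2)[..X/OOX/XOX]+1*
p2 O@[..X/OOX/XOX] terminal -1; root [.../OOX/XOX] d4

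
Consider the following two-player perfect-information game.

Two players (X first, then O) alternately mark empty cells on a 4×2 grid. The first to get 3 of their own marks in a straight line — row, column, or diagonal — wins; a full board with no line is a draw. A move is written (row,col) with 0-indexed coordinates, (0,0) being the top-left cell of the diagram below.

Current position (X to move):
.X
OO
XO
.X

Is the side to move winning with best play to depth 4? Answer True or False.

X winning at [.X/OO/XO/.X]: False

p1 X@[.X/OO/XO/.X]: (0,0)[XX/OO/XO/.X]+0* (3,0)[.X/OO/XO/XX]+0
p2 O@[XX/OO/XO/.X]: (3,0)[XX/OO/XO/OX]+0*
p3 X@[XX/OO/XO/OX] terminal +0; root [.X/OO/XO/.X] d4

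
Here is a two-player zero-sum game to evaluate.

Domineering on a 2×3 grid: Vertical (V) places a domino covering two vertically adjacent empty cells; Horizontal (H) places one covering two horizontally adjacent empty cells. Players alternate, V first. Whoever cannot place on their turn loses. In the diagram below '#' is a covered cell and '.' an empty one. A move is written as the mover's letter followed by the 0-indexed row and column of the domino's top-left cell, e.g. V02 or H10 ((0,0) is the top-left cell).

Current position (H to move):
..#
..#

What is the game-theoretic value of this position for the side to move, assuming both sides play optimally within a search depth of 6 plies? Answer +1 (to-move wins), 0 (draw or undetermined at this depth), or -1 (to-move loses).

value(..#/..#, H) = +1

p1 H@[..#/..#]: H00[###/..#]+1* H10[..#/###]+1
p2 V@[###/..#] terminal -1; root [..#/..#] d6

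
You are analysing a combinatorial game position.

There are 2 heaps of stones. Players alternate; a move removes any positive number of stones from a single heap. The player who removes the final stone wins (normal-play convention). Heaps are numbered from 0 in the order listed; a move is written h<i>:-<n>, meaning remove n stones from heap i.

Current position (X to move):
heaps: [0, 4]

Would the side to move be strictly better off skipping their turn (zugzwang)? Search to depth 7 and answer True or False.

zugzwang((0,4), X) = False

ply 1, X at (0,4) | h1:-1=-1→(0,3); h1:-2=-1→(0,2); h1:-3=-1→(0,1); h1:-4=+1→(0,0)*
ply 2: (0,0) is terminal -1 (O); from (0,4) depth 7
if X skipped the turn, O would face:
~ ply 1, O at (0,4) | h1:-1=-1→(0,3); h1:-2=-1→(0,2); h1:-3=-1→(0,1); h1:-4=+1→(0,0)*
~ ply 2: (0,0) is terminal -1 (X); from (0,4) depth 7
compare (X): move=+1 vs pass=-1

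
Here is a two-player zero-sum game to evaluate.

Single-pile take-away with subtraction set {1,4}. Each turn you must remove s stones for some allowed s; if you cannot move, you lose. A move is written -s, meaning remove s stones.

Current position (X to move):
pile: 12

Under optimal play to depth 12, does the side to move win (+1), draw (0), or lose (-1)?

value(12, X) = -1

ply 1, X at 12 | -1=-1→11*; -4=-1→8
ply 2, O at 11 | -1=+1→10*; -4=+1→7
ply 3, X at 10 | -1=-1→9*; -4=-1→6
ply 4, O at 9 | -1=-1→8; -4=+1→5*
ply 5, X at 5 | -1=-1→4*; -4=-1→1
ply 6, O at 4 | -1=-1→3; -4=+1→0*
ply 7: 0 is terminal -1 (X); from 12 depth 12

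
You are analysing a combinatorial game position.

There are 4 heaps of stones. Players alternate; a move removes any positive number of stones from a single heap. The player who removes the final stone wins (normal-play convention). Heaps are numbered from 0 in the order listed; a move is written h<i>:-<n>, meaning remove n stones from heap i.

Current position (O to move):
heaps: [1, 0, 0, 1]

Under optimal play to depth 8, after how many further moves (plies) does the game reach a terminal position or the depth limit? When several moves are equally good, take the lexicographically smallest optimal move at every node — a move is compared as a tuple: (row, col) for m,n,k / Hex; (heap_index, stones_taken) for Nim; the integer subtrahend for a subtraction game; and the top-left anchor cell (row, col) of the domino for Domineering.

PV length from [(1,0,0,1)]: 2 plies

ply 1, O at (1,0,0,1) | h0:-1=-1→(0,0,0,1)*; h3:-1=-1→(1,0,0,0)
ply 2, X at (0,0,0,1) | h3:-1=+1→(0,0,0,0)*
ply 3: (0,0,0,0) is terminal -1 (O); from (1,0,0,1) depth 8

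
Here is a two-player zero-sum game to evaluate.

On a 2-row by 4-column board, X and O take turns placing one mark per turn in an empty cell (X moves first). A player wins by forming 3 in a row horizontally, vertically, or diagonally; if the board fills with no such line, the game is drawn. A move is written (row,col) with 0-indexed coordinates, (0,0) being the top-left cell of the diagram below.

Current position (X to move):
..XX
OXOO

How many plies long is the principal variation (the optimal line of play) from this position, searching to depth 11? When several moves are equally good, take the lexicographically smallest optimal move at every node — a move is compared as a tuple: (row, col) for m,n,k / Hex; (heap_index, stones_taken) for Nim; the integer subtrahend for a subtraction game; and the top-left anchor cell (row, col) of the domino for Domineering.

p1 X@[..XX/OXOO]: (0,0)[X.XX/OXOO]+0 (0,1)[.XXX/OXOO]+1*
p2 O@[.XXX/OXOO] terminal -1; root [..XX/OXOO] d11

PV length from [..XX/OXOO]: 1 ply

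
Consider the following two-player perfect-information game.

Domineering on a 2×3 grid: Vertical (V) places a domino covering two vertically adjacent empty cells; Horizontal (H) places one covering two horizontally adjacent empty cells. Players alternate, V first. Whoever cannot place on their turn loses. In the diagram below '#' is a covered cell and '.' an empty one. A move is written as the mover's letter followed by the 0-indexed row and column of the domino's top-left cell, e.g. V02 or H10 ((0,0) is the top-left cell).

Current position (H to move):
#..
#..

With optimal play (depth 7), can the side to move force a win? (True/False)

p1 H@[#../#..]: H01[###/#..]+1* H11[#../###]+1
p2 V@[###/#..] terminal -1; root [#../#..] d7

H winning at [#../#..]: True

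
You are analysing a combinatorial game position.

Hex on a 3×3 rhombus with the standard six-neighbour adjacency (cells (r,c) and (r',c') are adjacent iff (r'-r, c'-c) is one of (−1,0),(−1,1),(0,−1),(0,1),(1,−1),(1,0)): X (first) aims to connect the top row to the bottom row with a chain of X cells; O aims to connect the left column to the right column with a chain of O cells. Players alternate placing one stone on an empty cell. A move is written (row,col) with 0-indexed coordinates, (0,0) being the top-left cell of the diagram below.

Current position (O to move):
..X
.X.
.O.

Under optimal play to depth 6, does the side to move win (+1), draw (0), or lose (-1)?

p1 O@[..X/.X./.O.]: (0,0)[O.X/.X./.O.]-1 (0,1)[.OX/.X./.O.]-1 (1,0)[..X/OX./.O.]-1 (1,2)[..X/.XO/.O.]-1 (2,0)[..X/.X./OO.]+1* (2,2)[..X/.X./.OO]-1
p2 X@[..X/.X./OO.]: (0,0)[X.X/.X./OO.]-1* (0,1)[.XX/.X./OO.]-1 (1,0)[..X/XX./OO.]-1 (1,2)[..X/.XX/OO.]-1 (2,2)[..X/.X./OOX]-1
p3 O@[X.X/.X./OO.]: (0,1)[XOX/.X./OO.]+1* (1,0)[X.X/OX./OO.]+1 (1,2)[X.X/.XO/OO.]+1 (2,2)[X.X/.X./OOO]+1
p4 X@[XOX/.X./OO.]: (1,0)[XOX/XX./OO.]-1* (1,2)[XOX/.XX/OO.]-1 (2,2)[XOX/.X./OOX]-1
p5 O@[XOX/XX./OO.]: (1,2)[XOX/XXO/OO.]+1* (2,2)[XOX/XX./OOO]+1
p6 X@[XOX/XXO/OO.] terminal -1; root [..X/.X./.O.] d6

value(..X/.X./.O., O) = +1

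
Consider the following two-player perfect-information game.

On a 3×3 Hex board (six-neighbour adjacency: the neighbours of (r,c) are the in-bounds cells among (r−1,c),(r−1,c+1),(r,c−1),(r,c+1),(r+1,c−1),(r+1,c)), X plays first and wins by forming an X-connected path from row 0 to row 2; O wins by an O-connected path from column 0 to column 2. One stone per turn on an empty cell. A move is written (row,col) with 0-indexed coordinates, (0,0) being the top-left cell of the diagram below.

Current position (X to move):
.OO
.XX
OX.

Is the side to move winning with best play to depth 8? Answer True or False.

ply 1, X at .OO/.XX/OX. | (0,0)=-1→XOO/.XX/OX.*; (1,0)=-1→.OO/XXX/OX.; (2,2)=-1→.OO/.XX/OXX
ply 2, O at XOO/.XX/OX. | (1,0)=+1→XOO/OXX/OX.*; (2,2)=-1→XOO/.XX/OXO
ply 3: XOO/OXX/OX. is terminal -1 (X); from .OO/.XX/OX. depth 8

X winning at [.OO/.XX/OX.]: False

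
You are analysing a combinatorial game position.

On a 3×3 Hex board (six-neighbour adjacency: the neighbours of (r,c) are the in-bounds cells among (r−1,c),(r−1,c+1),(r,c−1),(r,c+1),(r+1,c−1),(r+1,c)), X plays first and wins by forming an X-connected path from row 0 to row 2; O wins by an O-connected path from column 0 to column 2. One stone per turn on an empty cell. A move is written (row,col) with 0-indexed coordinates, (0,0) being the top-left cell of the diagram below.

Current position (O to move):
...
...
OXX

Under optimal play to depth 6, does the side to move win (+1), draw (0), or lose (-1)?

value(.../.../OXX, O) = +1

[.../.../OXX] O move#1: (0,0):-1/O../.../OXX, (0,1):-1/.O./.../OXX, (0,2):+1/..O/.../OXX*, (1,0):-1/.../O../OXX, (1,1):+1/.../.O./OXX, (1,2):-1/.../..O/OXX
[..O/.../OXX] X move#2: (0,0):-1/X.O/.../OXX*, (0,1):-1/.XO/.../OXX, (1,0):-1/..O/X../OXX, (1,1):-1/..O/.X./OXX, (1,2):-1/..O/..X/OXX
[X.O/.../OXX] O move#3: (0,1):+1/XOO/.../OXX*, (1,0):+1/X.O/O../OXX, (1,1):+1/X.O/.O./OXX, (1,2):-1/X.O/..O/OXX
[XOO/.../OXX] X move#4: (1,0):-1/XOO/X../OXX*, (1,1):-1/XOO/.X./OXX, (1,2):-1/XOO/..X/OXX
[XOO/X../OXX] O move#5: (1,1):+1/XOO/XO./OXX*, (1,2):-1/XOO/X.O/OXX
[XOO/XO./OXX] end (terminal -1, X#6); searched .../.../OXX to 6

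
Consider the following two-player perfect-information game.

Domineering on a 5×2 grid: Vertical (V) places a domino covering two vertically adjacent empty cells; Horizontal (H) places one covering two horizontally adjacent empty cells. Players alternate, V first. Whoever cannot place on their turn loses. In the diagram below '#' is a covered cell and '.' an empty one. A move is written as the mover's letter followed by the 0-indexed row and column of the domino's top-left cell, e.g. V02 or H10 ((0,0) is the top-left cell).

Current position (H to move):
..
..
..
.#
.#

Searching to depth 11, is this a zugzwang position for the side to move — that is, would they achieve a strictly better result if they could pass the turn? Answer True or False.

zugzwang(../../../.#/.#, H) = False

[../../../.#/.#] H move#1: H00:-1/##/../../.#/.#, H10:+1/../##/../.#/.#*, H20:-1/../../##/.#/.#
[../##/../.#/.#] V move#2: V20:-1/../##/#./##/.#*, V30:-1/../##/../##/##
[../##/#./##/.#] H move#3: H00:+1/##/##/#./##/.#*
[##/##/#./##/.#] end (terminal -1, V#4); searched ../../../.#/.# to 11
suppose H passes — search the same position with V to move:
pass> [../../../.#/.#] V move#1: V00:+1/#./#./../.#/.#*, V01:+1/.#/.#/../.#/.#, V10:+1/../#./#./.#/.#, V11:+1/../.#/.#/.#/.#, V20:-1/../../#./##/.#, V30:-1/../../../##/##
pass> [#./#./../.#/.#] H move#2: H20:-1/#./#./##/.#/.#*
pass> [#./#./##/.#/.#] V move#3: V01:+1/##/##/##/.#/.#*, V30:+1/#./#./##/##/##
pass> [##/##/##/.#/.#] end (terminal -1, H#4); searched ../../../.#/.# to 11
for H: play +1, pass -1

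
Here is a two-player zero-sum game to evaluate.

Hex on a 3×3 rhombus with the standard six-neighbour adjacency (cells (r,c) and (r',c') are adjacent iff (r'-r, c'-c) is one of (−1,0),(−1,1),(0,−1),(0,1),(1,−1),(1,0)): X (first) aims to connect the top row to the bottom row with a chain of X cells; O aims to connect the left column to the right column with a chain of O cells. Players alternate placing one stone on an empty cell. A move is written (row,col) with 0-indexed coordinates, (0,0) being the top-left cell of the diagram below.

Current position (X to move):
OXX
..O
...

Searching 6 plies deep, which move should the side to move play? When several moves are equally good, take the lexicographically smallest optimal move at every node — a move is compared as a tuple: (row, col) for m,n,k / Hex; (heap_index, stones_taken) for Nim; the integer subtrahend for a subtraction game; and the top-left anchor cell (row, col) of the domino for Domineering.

X's best at [OXX/..O/...]: (1,1)

p1 X@[OXX/..O/...]: (1,0)[OXX/X.O/...]-1 (1,1)[OXX/.XO/...]+1* (2,0)[OXX/..O/X..]+1 (2,1)[OXX/..O/.X.]-1 (2,2)[OXX/..O/..X]-1
p2 O@[OXX/.XO/...]: (1,0)[OXX/OXO/...]-1* (2,0)[OXX/.XO/O..]-1 (2,1)[OXX/.XO/.O.]-1 (2,2)[OXX/.XO/..O]-1
p3 X@[OXX/OXO/...]: (2,0)[OXX/OXO/X..]+1* (2,1)[OXX/OXO/.X.]+1 (2,2)[OXX/OXO/..X]+1
p4 O@[OXX/OXO/X..] terminal -1; root [OXX/..O/...] d6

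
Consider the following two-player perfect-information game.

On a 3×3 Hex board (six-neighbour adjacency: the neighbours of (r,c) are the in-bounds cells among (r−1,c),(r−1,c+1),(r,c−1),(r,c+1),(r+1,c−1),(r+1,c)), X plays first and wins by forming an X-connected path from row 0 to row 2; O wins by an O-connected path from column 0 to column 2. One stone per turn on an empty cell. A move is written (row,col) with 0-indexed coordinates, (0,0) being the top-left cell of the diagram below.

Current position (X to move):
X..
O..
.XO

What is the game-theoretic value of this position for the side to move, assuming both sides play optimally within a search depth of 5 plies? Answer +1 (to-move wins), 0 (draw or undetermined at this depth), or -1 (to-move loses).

ply 1, X at X../O../.XO | (0,1)=-1→XX./O../.XO; (0,2)=+1→X.X/O../.XO*; (1,1)=+1→X../OX./.XO; (1,2)=-1→X../O.X/.XO; (2,0)=-1→X../O../XXO
ply 2, O at X.X/O../.XO | (0,1)=-1→XOX/O../.XO*; (1,1)=-1→X.X/OO./.XO; (1,2)=-1→X.X/O.O/.XO; (2,0)=-1→X.X/O../OXO
ply 3, X at XOX/O../.XO | (1,1)=+1→XOX/OX./.XO*; (1,2)=+1→XOX/O.X/.XO; (2,0)=+1→XOX/O../XXO
ply 4: XOX/OX./.XO is terminal -1 (O); from X../O../.XO depth 5

value(X../O../.XO, X) = +1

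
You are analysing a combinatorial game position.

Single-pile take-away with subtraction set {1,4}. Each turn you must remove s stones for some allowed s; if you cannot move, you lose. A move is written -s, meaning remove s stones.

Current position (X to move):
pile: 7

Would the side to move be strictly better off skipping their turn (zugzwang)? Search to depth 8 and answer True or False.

zugzwang(7, X) = True

p1 X@[7]: -1[6]-1* -4[3]-1
p2 O@[6]: -1[5]+1* -4[2]+1
p3 X@[5]: -1[4]-1* -4[1]-1
p4 O@[4]: -1[3]-1 -4[0]+1*
p5 X@[0] terminal -1; root [7] d8
if X skipped the turn, O would face:
~ p1 O@[7]: -1[6]-1* -4[3]-1
~ p2 X@[6]: -1[5]+1* -4[2]+1
~ p3 O@[5]: -1[4]-1* -4[1]-1
~ p4 X@[4]: -1[3]-1 -4[0]+1*
~ p5 O@[0] terminal -1; root [7] d8
compare (X): move=-1 vs pass=+1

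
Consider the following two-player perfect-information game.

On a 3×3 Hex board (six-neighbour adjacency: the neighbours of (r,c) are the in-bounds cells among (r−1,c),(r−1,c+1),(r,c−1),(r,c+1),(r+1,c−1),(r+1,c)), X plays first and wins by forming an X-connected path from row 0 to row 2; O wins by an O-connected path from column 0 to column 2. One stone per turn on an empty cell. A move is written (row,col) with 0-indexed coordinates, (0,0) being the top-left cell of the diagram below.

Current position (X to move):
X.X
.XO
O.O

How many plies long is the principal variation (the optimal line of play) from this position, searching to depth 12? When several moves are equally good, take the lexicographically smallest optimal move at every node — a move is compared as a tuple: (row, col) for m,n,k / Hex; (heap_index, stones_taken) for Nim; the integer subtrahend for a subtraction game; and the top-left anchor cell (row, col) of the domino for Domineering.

PV length from [X.X/.XO/O.O]: 1 ply

ply 1, X at X.X/.XO/O.O | (0,1)=-1→XXX/.XO/O.O; (1,0)=-1→X.X/XXO/O.O; (2,1)=+1→X.X/.XO/OXO*
ply 2: X.X/.XO/OXO is terminal -1 (O); from X.X/.XO/O.O depth 12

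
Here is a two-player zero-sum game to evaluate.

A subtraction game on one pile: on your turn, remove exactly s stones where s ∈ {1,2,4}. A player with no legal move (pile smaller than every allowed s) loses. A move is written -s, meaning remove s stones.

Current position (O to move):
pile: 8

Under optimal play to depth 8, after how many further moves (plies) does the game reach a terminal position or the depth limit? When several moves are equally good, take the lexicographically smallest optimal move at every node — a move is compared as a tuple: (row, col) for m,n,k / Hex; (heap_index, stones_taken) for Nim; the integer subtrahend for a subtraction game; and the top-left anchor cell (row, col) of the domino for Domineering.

PV length from [8]: 5 plies

[8] O move#1: -1:-1/7, -2:+1/6*, -4:-1/4
[6] X move#2: -1:-1/5*, -2:-1/4, -4:-1/2
[5] O move#3: -1:-1/4, -2:+1/3*, -4:-1/1
[3] X move#4: -1:-1/2*, -2:-1/1
[2] O move#5: -1:-1/1, -2:+1/0*
[0] end (terminal -1, X#6); searched 8 to 8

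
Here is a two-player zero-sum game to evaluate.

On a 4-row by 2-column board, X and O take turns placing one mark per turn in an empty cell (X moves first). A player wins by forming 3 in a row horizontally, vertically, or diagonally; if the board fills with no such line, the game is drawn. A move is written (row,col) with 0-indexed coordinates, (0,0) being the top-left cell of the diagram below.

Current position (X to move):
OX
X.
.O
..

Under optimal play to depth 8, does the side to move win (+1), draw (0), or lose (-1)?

value(OX/X./.O/.., X) = 0

ply 1, X at OX/X./.O/.. | (1,1)=+0→OX/XX/.O/..*; (2,0)=+0→OX/X./XO/..; (3,0)=+0→OX/X./.O/X.; (3,1)=+0→OX/X./.O/.X
ply 2, O at OX/XX/.O/.. | (2,0)=+0→OX/XX/OO/..*; (3,0)=+0→OX/XX/.O/O.; (3,1)=+0→OX/XX/.O/.O
ply 3, X at OX/XX/OO/.. | (3,0)=+0→OX/XX/OO/X.*; (3,1)=+0→OX/XX/OO/.X
ply 4, O at OX/XX/OO/X. | (3,1)=+0→OX/XX/OO/XO*
ply 5: OX/XX/OO/XO is terminal +0 (X); from OX/X./.O/.. depth 8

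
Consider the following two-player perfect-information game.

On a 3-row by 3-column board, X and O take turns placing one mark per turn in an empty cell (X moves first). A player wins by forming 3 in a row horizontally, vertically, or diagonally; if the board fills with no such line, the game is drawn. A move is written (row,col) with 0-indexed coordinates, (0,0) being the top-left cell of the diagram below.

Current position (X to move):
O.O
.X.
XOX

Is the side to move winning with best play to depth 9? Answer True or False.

X winning at [O.O/.X./XOX]: False

p1 X@[O.O/.X./XOX]: (0,1)[OXO/.X./XOX]+0* (1,0)[O.O/XX./XOX]-1 (1,2)[O.O/.XX/XOX]-1
p2 O@[OXO/.X./XOX]: (1,0)[OXO/OX./XOX]+0* (1,2)[OXO/.XO/XOX]+0
p3 X@[OXO/OX./XOX]: (1,2)[OXO/OXX/XOX]+0*
p4 O@[OXO/OXX/XOX] terminal +0; root [O.O/.X./XOX] d9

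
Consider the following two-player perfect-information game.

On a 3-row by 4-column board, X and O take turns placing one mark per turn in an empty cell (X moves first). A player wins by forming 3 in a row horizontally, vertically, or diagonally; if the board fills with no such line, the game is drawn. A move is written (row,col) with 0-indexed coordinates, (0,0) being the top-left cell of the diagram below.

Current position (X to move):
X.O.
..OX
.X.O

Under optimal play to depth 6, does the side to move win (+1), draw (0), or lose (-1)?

p1 X@[X.O./..OX/.X.O]: (0,1)[XXO./..OX/.X.O]-1* (0,3)[X.OX/..OX/.X.O]-1 (1,0)[X.O./X.OX/.X.O]-1 (1,1)[X.O./.XOX/.X.O]-1 (2,0)[X.O./..OX/XX.O]-1 (2,2)[X.O./..OX/.XXO]-1
p2 O@[XXO./..OX/.X.O]: (0,3)[XXOO/..OX/.X.O]-1 (1,0)[XXO./O.OX/.X.O]-1 (1,1)[XXO./.OOX/.X.O]+1* (2,0)[XXO./..OX/OX.O]-1 (2,2)[XXO./..OX/.XOO]+1
p3 X@[XXO./.OOX/.X.O]: (0,3)[XXOX/.OOX/.X.O]-1* (1,0)[XXO./XOOX/.X.O]-1 (2,0)[XXO./.OOX/XX.O]-1 (2,2)[XXO./.OOX/.XXO]-1
p4 O@[XXOX/.OOX/.X.O]: (1,0)[XXOX/OOOX/.X.O]+1* (2,0)[XXOX/.OOX/OX.O]+1 (2,2)[XXOX/.OOX/.XOO]+1
p5 X@[XXOX/OOOX/.X.O] terminal -1; root [X.O./..OX/.X.O] d6

value(X.O./..OX/.X.O, X) = -1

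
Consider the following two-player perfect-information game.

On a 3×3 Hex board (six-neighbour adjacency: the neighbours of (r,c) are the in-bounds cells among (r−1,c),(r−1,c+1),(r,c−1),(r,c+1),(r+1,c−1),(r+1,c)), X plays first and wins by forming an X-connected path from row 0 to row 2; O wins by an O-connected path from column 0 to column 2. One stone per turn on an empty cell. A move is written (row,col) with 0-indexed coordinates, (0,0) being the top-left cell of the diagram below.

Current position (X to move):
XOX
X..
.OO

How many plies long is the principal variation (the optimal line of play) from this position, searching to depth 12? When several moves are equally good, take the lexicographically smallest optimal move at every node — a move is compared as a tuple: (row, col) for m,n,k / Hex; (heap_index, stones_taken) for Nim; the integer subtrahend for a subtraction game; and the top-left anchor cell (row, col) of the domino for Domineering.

ply 1, X at XOX/X../.OO | (1,1)=-1→XOX/XX./.OO; (1,2)=-1→XOX/X.X/.OO; (2,0)=+1→XOX/X../XOO*
ply 2: XOX/X../XOO is terminal -1 (O); from XOX/X../.OO depth 12

PV length from [XOX/X../.OO]: 1 ply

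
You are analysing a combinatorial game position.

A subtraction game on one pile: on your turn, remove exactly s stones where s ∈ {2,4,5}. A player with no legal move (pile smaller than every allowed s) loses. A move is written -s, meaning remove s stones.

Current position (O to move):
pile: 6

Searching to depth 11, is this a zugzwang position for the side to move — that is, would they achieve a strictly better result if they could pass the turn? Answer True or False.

zugzwang(6, O) = False

ply 1, O at 6 | -2=-1→4; -4=-1→2; -5=+1→1*
ply 2: 1 is terminal -1 (X); from 6 depth 11
pass branch (X moves first from the same position):
  | ply 1, X at 6 | -2=-1→4; -4=-1→2; -5=+1→1*
  | ply 2: 1 is terminal -1 (O); from 6 depth 11
O moving scores +1; O passing scores -1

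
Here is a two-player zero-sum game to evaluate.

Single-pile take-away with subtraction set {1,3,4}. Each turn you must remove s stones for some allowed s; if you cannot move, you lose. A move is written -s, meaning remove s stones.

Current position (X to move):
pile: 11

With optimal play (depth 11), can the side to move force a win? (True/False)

ply 1, X at 11 | -1=-1→10; -3=-1→8; -4=+1→7*
ply 2, O at 7 | -1=-1→6*; -3=-1→4; -4=-1→3
ply 3, X at 6 | -1=-1→5; -3=-1→3; -4=+1→2*
ply 4, O at 2 | -1=-1→1*
ply 5, X at 1 | -1=+1→0*
ply 6: 0 is terminal -1 (O); from 11 depth 11

X winning at [11]: True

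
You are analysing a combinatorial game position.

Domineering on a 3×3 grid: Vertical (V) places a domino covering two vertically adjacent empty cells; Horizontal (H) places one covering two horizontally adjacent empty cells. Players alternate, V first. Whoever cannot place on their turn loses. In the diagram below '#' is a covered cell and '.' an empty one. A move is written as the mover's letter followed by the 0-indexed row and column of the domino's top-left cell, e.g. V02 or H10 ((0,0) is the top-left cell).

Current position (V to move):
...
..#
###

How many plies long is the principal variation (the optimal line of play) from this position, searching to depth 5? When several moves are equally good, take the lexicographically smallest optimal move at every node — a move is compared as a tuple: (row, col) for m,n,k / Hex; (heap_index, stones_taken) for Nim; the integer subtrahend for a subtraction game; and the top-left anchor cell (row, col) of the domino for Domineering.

PV length from [.../..#/###]: 1 ply

ply 1, V at .../..#/### | V00=-1→#../#.#/###; V01=+1→.#./.##/###*
ply 2: .#./.##/### is terminal -1 (H); from .../..#/### depth 5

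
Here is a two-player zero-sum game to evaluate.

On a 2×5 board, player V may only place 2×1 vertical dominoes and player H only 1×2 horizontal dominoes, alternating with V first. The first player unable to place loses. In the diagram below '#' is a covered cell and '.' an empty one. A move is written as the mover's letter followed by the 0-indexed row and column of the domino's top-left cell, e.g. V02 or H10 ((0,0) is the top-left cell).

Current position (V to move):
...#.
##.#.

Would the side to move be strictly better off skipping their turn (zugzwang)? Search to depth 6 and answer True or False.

zugzwang(...#./##.#., V) = False

[...#./##.#.] V move#1: V02:+1/..##./####.*, V04:-1/...##/##.##
[..##./####.] H move#2: H00:-1/####./####.*
[####./####.] V move#3: V04:+1/#####/#####*
[#####/#####] end (terminal -1, H#4); searched ...#./##.#. to 6
suppose V passes — search the same position with H to move:
pass> [...#./##.#.] H move#1: H00:-1/##.#./##.#.*, H01:-1/.###./##.#.
pass> [##.#./##.#.] V move#2: V02:+1/####./####.*, V04:+1/##.##/##.##
pass> [####./####.] end (terminal -1, H#3); searched ...#./##.#. to 6
for V: play +1, pass +1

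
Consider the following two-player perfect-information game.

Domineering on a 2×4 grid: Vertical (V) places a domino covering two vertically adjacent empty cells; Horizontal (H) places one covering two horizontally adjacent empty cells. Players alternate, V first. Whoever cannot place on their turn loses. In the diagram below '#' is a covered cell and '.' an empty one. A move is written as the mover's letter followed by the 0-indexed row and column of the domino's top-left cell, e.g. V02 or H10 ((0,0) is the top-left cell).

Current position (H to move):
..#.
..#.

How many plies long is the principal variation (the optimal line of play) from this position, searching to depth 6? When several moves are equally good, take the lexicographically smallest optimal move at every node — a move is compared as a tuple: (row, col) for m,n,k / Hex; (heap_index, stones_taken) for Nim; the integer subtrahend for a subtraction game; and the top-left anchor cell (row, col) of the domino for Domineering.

PV length from [..#./..#.]: 3 plies

ply 1, H at ..#./..#. | H00=+1→###./..#.*; H10=+1→..#./###.
ply 2, V at ###./..#. | V03=-1→####/..##*
ply 3, H at ####/..## | H10=+1→####/####*
ply 4: ####/#### is terminal -1 (V); from ..#./..#. depth 6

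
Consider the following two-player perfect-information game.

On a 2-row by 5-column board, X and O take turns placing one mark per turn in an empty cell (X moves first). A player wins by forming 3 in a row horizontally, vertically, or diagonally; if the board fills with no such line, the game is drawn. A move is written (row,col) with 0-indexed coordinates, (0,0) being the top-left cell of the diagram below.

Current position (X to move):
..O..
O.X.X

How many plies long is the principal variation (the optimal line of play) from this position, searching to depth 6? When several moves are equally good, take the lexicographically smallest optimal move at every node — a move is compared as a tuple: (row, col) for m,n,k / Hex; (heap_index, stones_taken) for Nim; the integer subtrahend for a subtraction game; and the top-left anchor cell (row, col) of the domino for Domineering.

PV length from [..O../O.X.X]: 1 ply

[..O../O.X.X] X move#1: (0,0):+0/X.O../O.X.X, (0,1):+0/.XO../O.X.X, (0,3):+0/..OX./O.X.X, (0,4):+0/..O.X/O.X.X, (1,1):+0/..O../OXX.X, (1,3):+1/..O../O.XXX*
[..O../O.XXX] end (terminal -1, O#2); searched ..O../O.X.X to 6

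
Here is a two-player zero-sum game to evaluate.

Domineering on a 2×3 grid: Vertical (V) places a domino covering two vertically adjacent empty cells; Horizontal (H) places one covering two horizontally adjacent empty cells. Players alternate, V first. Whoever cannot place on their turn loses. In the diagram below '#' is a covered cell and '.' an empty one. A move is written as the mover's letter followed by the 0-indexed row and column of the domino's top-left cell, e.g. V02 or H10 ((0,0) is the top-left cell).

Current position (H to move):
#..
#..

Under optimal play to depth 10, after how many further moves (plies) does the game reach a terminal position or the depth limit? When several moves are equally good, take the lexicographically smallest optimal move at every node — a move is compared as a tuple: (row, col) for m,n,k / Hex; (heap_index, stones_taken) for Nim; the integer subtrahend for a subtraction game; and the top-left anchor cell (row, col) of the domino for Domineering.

PV length from [#../#..]: 1 ply

[#../#..] H move#1: H01:+1/###/#..*, H11:+1/#../###
[###/#..] end (terminal -1, V#2); searched #../#.. to 10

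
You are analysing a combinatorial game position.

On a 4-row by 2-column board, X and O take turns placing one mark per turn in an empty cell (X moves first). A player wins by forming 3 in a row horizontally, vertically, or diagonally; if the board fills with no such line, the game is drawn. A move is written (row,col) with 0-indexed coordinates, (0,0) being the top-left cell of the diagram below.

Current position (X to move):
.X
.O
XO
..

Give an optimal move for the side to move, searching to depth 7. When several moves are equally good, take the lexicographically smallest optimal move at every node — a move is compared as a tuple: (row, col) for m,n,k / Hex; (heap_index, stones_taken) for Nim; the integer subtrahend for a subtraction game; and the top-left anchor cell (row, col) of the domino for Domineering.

p1 X@[.X/.O/XO/..]: (0,0)[XX/.O/XO/..]-1 (1,0)[.X/XO/XO/..]-1 (3,0)[.X/.O/XO/X.]-1 (3,1)[.X/.O/XO/.X]+0*
p2 O@[.X/.O/XO/.X]: (0,0)[OX/.O/XO/.X]+0* (1,0)[.X/OO/XO/.X]+0 (3,0)[.X/.O/XO/OX]+0
p3 X@[OX/.O/XO/.X]: (1,0)[OX/XO/XO/.X]+0* (3,0)[OX/.O/XO/XX]+0
p4 O@[OX/XO/XO/.X]: (3,0)[OX/XO/XO/OX]+0*
p5 X@[OX/XO/XO/OX] terminal +0; root [.X/.O/XO/..] d7

X's best at [.X/.O/XO/..]: (3,1)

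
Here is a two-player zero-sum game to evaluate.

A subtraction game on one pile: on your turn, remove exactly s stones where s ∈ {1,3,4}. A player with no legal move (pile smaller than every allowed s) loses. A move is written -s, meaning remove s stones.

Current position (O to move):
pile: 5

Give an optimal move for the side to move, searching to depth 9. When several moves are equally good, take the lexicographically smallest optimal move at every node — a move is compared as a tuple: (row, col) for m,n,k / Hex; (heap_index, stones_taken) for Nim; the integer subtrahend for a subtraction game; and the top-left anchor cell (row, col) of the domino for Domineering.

p1 O@[5]: -1[4]-1 -3[2]+1* -4[1]-1
p2 X@[2]: -1[1]-1*
p3 O@[1]: -1[0]+1*
p4 X@[0] terminal -1; root [5] d9

O's best at [5]: -3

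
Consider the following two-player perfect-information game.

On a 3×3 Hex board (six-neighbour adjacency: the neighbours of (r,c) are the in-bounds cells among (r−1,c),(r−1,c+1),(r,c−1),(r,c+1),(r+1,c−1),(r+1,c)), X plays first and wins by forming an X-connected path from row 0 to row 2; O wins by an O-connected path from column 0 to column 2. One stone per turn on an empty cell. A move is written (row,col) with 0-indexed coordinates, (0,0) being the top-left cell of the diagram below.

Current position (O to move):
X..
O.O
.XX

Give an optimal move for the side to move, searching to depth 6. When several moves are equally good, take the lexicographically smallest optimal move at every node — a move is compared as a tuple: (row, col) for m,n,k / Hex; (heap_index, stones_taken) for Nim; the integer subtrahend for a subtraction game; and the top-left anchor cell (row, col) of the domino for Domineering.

O's best at [X../O.O/.XX]: (0,1)

p1 O@[X../O.O/.XX]: (0,1)[XO./O.O/.XX]+1* (0,2)[X.O/O.O/.XX]+1 (1,1)[X../OOO/.XX]+1 (2,0)[X../O.O/OXX]-1
p2 X@[XO./O.O/.XX]: (0,2)[XOX/O.O/.XX]-1* (1,1)[XO./OXO/.XX]-1 (2,0)[XO./O.O/XXX]-1
p3 O@[XOX/O.O/.XX]: (1,1)[XOX/OOO/.XX]+1* (2,0)[XOX/O.O/OXX]-1
p4 X@[XOX/OOO/.XX] terminal -1; root [X../O.O/.XX] d6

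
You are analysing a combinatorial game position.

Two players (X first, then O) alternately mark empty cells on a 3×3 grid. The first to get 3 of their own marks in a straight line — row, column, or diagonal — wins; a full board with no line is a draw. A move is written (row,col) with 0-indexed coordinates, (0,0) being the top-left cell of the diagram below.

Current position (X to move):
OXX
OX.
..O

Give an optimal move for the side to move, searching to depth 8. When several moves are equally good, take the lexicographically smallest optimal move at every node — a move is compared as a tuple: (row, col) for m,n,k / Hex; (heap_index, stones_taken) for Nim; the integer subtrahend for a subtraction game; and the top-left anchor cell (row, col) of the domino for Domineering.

X's best at [OXX/OX./..O]: (2,0)

[OXX/OX./..O] X move#1: (1,2):-1/OXX/OXX/..O, (2,0):+1/OXX/OX./X.O*, (2,1):+1/OXX/OX./.XO
[OXX/OX./X.O] end (terminal -1, O#2); searched OXX/OX./..O to 8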